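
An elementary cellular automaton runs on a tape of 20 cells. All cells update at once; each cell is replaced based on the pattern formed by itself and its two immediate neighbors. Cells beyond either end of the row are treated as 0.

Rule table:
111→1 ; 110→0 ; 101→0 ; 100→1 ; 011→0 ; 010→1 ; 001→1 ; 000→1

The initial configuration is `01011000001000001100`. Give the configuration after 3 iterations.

11010001111111000011

iteration 1: 11000111111111110011
iteration 2: 00111011111111101100
iteration 3: 11010001111111000011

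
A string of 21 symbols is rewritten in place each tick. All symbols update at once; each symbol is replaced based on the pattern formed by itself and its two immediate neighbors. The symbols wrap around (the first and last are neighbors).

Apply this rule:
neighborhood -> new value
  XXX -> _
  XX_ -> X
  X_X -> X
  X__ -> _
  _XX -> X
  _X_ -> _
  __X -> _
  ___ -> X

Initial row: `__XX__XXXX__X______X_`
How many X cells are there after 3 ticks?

X_XX__X__X____XXXX___
_XXX_______XX_X__X_X_
_X_X_XXXXX_XXX____X__
count of X: 11

11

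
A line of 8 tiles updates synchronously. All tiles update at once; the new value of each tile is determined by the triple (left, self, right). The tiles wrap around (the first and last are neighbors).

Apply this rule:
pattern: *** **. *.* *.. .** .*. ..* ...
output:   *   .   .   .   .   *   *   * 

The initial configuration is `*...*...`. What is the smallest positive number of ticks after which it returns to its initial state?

tick 1: *.***.**
tick 2: ...*...*
tick 3: .***.***
tick 4: ..*...*.
tick 5: ***.***.
tick 6: .*...*..
tick 7: **.***.*
tick 8: *...*...

8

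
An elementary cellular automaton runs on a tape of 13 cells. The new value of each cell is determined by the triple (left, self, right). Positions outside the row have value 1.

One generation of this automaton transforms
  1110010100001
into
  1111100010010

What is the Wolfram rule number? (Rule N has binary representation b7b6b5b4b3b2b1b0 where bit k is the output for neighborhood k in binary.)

210

position 0: 111 → 1  (bit 7 = 1)
position 2: 110 → 1  (bit 6 = 1)
position 6: 101 → 0  (bit 5 = 0)
position 3: 100 → 1  (bit 4 = 1)
position 12: 011 → 0  (bit 3 = 0)
position 5: 010 → 0  (bit 2 = 0)
position 4: 001 → 1  (bit 1 = 1)
position 9: 000 → 0  (bit 0 = 0)
bits b7..b0 = 11010010 = 210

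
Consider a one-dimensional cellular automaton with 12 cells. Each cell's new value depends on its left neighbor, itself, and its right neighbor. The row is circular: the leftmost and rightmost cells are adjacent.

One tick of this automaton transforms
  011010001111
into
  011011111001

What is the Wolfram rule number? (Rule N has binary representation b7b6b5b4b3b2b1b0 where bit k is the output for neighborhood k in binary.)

95

position 9: 111 → 0  (bit 7 = 0)
position 2: 110 → 1  (bit 6 = 1)
position 0: 101 → 0  (bit 5 = 0)
position 5: 100 → 1  (bit 4 = 1)
position 1: 011 → 1  (bit 3 = 1)
position 4: 010 → 1  (bit 2 = 1)
position 7: 001 → 1  (bit 1 = 1)
position 6: 000 → 1  (bit 0 = 1)
bits b7..b0 = 01011111 = 95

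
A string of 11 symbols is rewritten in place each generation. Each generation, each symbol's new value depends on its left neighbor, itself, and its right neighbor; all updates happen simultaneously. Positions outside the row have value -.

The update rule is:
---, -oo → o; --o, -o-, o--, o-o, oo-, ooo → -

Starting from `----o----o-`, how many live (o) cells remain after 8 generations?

5

ooo---oo---
o---o-o--oo
--o------o-
o---oooo---
--o-o----oo
o-----oo-o-
--ooo-o----
o-o-----ooo
count of o: 5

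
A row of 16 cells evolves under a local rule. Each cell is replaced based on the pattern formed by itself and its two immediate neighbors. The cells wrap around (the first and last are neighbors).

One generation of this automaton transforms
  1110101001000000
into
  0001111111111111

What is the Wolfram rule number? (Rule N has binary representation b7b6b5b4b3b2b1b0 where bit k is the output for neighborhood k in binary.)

position 1: 111 → 0  (bit 7 = 0)
position 2: 110 → 0  (bit 6 = 0)
position 3: 101 → 1  (bit 5 = 1)
position 7: 100 → 1  (bit 4 = 1)
position 0: 011 → 0  (bit 3 = 0)
position 4: 010 → 1  (bit 2 = 1)
position 8: 001 → 1  (bit 1 = 1)
position 11: 000 → 1  (bit 0 = 1)
bits b7..b0 = 00110111 = 55

55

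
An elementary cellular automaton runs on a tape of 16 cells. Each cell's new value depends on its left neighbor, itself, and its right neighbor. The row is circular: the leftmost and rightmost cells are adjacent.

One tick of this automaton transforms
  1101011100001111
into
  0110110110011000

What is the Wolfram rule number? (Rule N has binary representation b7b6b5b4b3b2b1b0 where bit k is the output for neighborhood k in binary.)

position 0: 111 → 0  (bit 7 = 0)
position 1: 110 → 1  (bit 6 = 1)
position 2: 101 → 1  (bit 5 = 1)
position 8: 100 → 1  (bit 4 = 1)
position 5: 011 → 1  (bit 3 = 1)
position 3: 010 → 0  (bit 2 = 0)
position 11: 001 → 1  (bit 1 = 1)
position 9: 000 → 0  (bit 0 = 0)
bits b7..b0 = 01111010 = 122

122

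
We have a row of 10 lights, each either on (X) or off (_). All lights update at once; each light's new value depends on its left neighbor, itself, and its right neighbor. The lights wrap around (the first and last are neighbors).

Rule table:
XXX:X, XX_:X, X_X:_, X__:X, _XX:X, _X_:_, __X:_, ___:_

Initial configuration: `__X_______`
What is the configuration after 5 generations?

generation 1: ___X______
generation 2: ____X_____
generation 3: _____X____
generation 4: ______X___
generation 5: _______X__

_______X__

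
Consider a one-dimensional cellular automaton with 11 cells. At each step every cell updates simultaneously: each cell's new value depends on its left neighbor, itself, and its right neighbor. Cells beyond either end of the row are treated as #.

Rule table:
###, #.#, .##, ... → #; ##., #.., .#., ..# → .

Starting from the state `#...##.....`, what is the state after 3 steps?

step 1: ..#.#..###.
step 2: ...#...##.#
step 3: .#...#.#.##

.#...#.#.##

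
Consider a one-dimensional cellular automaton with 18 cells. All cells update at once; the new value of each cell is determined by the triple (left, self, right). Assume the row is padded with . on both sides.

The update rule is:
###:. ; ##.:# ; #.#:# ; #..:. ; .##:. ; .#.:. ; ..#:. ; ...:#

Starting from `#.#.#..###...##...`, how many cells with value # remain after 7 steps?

.#.#.....#.#..#.##
..#..###..#....#.#
#......#....##..#.
..####...##..#....
#....#.#..#....###
..##..#.....##...#
#..#....###..#.#..
count of #: 7

7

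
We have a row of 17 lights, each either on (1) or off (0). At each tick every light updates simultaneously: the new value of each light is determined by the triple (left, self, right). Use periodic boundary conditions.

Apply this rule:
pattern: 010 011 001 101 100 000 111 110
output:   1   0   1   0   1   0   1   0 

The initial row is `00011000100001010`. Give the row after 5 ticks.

11001011010010000

tick 1: 00100101110011011
tick 2: 11111100101100000
tick 3: 01111011100010001
tick 4: 00110001010111011
tick 5: 11001011010010000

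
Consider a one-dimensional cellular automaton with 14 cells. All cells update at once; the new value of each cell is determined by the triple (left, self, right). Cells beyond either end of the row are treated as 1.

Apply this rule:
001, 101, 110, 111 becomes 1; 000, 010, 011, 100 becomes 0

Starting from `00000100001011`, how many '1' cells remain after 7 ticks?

7

tick 1: 00001000010101
tick 2: 00010000101010
tick 3: 00100001010101
tick 4: 01000010101010
tick 5: 10000101010101
tick 6: 10001010101010
tick 7: 10010101010101
count of 1: 7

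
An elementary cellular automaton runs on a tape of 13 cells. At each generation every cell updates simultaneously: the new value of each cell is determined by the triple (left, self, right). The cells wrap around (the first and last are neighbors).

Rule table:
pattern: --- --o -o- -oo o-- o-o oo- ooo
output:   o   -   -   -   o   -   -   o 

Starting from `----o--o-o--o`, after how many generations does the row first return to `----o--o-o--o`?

3

generation 1: ooo--o----o--
generation 2: -o-o--ooo--o-
generation 3: ----o--o-o--o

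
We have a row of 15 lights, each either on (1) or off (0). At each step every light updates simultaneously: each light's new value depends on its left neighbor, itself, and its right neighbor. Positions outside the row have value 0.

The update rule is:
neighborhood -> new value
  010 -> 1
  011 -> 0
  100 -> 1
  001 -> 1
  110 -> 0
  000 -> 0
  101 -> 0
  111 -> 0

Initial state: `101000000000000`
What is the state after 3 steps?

step 1: 101100000000000
step 2: 100010000000000
step 3: 110111000000000

110111000000000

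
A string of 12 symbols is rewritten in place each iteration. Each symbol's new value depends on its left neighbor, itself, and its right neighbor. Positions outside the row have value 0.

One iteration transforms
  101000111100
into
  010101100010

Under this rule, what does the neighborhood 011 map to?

At position 6 the neighborhood is 011; the next row has 1 there.

1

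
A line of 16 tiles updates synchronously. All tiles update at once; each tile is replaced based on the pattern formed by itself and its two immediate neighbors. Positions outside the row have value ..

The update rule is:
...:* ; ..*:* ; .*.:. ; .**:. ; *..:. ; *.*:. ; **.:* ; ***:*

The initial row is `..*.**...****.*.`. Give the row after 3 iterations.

**...*.**.***...
.*.**...*..**.**
*...*.**..*.*..*

*...*.**..*.*..*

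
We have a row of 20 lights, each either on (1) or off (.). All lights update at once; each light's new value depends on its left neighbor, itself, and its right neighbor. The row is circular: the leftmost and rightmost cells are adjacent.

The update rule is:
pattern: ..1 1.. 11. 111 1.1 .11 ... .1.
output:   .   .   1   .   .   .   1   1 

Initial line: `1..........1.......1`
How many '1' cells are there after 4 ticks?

1.11111111.1.11111..
1........1.1.....1..
1.111111.1.1.111.1..
1......1.1.1...1.1..
count of 1: 6

6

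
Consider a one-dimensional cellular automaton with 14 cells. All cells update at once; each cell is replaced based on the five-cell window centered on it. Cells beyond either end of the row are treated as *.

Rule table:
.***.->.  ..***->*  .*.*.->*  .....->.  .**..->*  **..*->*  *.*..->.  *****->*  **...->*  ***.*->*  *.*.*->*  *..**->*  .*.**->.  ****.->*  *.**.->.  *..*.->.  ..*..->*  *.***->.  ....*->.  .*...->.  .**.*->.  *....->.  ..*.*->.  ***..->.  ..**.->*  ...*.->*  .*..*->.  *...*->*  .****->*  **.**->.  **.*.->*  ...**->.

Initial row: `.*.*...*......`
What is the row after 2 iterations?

**.***..*.....

iteration 1: ***..***......
iteration 2: **.***..*.....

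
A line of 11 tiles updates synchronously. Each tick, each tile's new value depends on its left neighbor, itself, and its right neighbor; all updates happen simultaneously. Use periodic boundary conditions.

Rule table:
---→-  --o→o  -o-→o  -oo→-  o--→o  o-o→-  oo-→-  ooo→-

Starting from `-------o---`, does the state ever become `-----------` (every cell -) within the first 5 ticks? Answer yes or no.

no

tick 1: ------ooo--
tick 2: -----o---o-
tick 3: ----ooo-ooo
tick 4: o--o-------
tick 5: ooooo-----o
tick 5 is ooooo-----o, still not uniform -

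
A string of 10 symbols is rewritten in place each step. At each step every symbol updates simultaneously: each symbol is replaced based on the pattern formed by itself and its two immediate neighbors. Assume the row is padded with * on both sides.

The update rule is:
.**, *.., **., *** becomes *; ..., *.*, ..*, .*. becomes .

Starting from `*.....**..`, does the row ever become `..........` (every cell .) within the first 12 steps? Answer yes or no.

no

step 1: **....***.
step 2: ***...***.
step 3: ****..***.
step 4: *****.***.
step 5: *****.***.  (fixed point — unchanged through step 12)
step 12 is *****.***., still not uniform .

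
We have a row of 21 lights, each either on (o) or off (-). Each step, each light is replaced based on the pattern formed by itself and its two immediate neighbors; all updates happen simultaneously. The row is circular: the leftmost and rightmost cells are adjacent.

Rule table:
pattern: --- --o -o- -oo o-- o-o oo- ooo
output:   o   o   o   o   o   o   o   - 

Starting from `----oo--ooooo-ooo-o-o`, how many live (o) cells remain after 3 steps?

ooooooooo---ooo-ooooo
--------ooooo-ooo----
ooooooooo---ooo-ooooo
count of o: 17

17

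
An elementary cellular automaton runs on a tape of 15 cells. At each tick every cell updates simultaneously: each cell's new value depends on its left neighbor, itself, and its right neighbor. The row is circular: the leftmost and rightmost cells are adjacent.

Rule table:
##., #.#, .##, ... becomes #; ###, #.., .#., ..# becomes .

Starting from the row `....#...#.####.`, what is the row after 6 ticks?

###...#..##..#.
#.#.#....##...#
##.#..##.##.#.#
.##...######.##
###.#.#....####
..##.#..##.#...

..##.#..##.#...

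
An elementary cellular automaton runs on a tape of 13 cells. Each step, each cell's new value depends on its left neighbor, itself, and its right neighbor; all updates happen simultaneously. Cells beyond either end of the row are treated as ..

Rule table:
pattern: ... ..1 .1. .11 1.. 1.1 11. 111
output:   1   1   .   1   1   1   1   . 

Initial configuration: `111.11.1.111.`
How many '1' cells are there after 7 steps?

1.11111.11.11
.11...1111111
1111111.....1
1.....111111.
.111111....11
11....1111111
1111111.....1
count of 1: 8

8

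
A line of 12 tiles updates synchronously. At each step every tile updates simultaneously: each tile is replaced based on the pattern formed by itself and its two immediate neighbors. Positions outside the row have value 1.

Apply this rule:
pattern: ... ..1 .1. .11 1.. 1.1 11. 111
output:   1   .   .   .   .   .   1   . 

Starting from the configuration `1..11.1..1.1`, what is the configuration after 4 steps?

1...1.......
1.1...11111.
1...1.....1.
1.1...111...

1.1...111...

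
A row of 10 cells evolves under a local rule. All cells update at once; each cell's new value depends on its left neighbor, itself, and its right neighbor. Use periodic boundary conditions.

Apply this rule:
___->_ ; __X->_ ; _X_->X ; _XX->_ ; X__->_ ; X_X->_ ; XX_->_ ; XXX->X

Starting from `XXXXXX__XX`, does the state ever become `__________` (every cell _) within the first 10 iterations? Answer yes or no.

yes

XXXXX____X
XXXX______
_XX_______
__________
all cells are _ at iteration 4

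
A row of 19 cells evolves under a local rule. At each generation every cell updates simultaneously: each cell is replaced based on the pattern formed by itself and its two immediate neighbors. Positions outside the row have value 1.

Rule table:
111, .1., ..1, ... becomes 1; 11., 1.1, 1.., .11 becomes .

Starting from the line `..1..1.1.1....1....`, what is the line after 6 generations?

generation 1: .11.11.1.1.1111.111
generation 2: .......1.1..11...11
generation 3: .1111111.1.1...11.1
generation 4: ..11111..1.1.11....
generation 5: .1.111..11.1....111
generation 6: .1..1..1...1.111.11

.1..1..1...1.111.11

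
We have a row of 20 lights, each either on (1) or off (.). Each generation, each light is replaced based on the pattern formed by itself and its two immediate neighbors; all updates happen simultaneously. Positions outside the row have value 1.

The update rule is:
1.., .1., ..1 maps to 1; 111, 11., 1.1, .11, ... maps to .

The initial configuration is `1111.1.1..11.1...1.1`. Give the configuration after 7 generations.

generation 1: .....1.111...11.11..
generation 2: 1...11....1.1.....11
generation 3: .1.1..1..11.11...1..
generation 4: .1.111111.....1.1111
generation 5: .1.......1...11.....
generation 6: .11.....111.1..1...1
generation 7: ...1...1....11111.1.

...1...1....11111.1.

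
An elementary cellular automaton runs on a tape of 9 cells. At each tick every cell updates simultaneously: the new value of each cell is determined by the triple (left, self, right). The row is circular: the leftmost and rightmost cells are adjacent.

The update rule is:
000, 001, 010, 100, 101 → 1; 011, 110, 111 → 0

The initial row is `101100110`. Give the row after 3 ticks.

tick 1: 110011001
tick 2: 001100110
tick 3: 110011001

110011001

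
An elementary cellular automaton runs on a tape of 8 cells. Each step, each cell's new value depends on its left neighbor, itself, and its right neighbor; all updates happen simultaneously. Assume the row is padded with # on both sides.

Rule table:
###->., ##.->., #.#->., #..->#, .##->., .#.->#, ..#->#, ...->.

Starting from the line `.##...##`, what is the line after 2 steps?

#.##.###

...#.#..
#.##.###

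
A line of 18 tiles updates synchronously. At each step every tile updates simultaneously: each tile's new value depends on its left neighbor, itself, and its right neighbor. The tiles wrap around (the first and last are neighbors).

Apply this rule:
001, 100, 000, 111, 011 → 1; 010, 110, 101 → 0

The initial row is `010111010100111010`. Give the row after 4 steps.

110111111110111101

100110000011110001
011101111111101111
011001111111001110
110111111110111101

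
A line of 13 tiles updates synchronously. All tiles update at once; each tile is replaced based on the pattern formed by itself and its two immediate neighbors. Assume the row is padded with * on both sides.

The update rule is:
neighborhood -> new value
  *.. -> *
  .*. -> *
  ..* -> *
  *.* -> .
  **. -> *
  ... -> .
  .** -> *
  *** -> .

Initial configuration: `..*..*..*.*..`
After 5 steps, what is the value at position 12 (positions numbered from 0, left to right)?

*

step 1: *********.***
step 2: ........*.*..
step 3: *......**.***
step 4: **....***.*..
step 5: .**..**.*.***
position 12 holds *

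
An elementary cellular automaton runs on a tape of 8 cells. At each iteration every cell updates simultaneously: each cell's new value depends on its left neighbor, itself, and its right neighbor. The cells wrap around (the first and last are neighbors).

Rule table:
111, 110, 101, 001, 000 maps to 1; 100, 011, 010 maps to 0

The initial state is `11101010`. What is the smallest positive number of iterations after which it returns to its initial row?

01110101
10111010
01011101
10101110
01010111
10101011
11010101
11101010

8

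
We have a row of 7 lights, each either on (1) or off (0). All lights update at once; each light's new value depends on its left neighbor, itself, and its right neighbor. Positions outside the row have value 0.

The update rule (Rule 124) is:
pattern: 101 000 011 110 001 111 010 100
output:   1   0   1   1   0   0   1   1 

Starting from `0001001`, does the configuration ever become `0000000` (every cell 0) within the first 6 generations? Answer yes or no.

no

0001101
0001111
0001001  (repeats generation 0; period 3)
generation 6: 0001001
generation 6 is 0001001, still not uniform 0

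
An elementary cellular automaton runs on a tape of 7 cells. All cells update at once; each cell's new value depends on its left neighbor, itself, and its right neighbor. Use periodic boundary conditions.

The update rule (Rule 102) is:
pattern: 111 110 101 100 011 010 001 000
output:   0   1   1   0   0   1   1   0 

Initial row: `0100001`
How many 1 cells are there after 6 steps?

2

1100011
0100100
1101100
0110101
1011111
1100000
count of 1: 2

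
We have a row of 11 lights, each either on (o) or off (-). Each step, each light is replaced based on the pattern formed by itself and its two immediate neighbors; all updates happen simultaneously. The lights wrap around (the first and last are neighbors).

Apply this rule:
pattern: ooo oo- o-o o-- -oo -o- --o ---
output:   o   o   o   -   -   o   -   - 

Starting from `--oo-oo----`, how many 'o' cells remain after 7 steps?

---oo-o----
----ooo----
-----oo----
------o----
------o----  (fixed point — unchanged through step 7)
count of o: 1

1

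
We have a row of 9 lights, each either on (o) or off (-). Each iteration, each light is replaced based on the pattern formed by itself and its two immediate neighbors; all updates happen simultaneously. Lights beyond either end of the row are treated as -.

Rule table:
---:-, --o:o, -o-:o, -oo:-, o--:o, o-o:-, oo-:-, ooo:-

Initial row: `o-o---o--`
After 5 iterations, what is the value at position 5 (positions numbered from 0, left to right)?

o

iteration 1: o-oo-ooo-
iteration 2: o-------o
iteration 3: oo-----oo
iteration 4: --o---o--
iteration 5: -ooo-ooo-
position 5 holds o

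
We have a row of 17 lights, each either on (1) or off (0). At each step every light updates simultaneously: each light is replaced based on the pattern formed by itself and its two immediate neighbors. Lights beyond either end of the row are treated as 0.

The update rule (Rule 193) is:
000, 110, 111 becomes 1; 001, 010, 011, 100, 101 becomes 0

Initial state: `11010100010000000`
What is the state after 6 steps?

step 1: 01000001000111111
step 2: 00011100010011111
step 3: 11001101000001111
step 4: 01000100011100111
step 5: 00010001001100011
step 6: 11000100000101001

11000100000101001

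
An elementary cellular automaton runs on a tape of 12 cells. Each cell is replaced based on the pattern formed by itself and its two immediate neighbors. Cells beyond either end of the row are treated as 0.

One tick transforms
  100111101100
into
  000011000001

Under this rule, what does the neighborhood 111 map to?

1

At position 4 the neighborhood is 111; the next row has 1 there.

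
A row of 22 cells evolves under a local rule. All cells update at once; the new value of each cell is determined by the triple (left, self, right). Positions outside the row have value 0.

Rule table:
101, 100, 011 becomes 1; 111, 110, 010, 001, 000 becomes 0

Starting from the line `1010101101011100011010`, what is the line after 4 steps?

0001010110101010010010

0101011010110010010101
0010110101101001001010
0001101011010100100101
0001010110101010010010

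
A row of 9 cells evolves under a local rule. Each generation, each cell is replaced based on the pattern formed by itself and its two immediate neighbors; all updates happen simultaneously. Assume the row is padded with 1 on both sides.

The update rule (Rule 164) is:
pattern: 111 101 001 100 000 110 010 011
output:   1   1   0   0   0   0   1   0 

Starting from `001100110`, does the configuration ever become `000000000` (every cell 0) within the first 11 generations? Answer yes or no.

generation 1: 000000001
generation 2: 000000000
all cells are 0 at generation 2

yes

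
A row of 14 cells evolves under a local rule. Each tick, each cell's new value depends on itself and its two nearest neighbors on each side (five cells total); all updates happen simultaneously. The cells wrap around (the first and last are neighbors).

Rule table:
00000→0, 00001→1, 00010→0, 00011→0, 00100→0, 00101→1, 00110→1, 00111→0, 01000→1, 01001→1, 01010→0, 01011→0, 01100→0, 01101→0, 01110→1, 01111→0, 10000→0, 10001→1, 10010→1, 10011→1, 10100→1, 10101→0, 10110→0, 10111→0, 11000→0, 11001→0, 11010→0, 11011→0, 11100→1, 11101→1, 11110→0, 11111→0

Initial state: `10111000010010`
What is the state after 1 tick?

00011001001110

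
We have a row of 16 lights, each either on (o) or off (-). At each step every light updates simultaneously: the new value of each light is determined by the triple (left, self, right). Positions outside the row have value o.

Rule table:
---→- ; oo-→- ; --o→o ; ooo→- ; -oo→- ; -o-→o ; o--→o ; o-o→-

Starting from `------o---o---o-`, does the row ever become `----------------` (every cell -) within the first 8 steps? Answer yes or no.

yes

step 1: o----ooo-ooo-oo-
step 2: -o--o-----------
step 3: -ooooo---------o
step 4: ------o-------o-
step 5: o----ooo-----oo-
step 6: -o--o---o---o---
step 7: -ooooo-ooo-ooo-o
step 8: ----------------
all cells are - at step 8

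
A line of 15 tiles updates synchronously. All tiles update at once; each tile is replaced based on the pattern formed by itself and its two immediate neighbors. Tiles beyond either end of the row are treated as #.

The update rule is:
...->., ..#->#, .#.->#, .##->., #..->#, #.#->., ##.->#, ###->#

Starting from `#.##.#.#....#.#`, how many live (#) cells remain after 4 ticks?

10

#..#.#.##..##..
####.#..###.###
####.###.##..##
####..##..###.#
count of #: 10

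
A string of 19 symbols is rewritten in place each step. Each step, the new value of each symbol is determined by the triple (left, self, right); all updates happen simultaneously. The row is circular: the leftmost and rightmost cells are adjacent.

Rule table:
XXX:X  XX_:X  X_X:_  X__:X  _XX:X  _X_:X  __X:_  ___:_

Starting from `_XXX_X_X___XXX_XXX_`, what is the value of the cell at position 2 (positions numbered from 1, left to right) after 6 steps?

X

_XXX_X_XX__XXX_XXXX
_XXX_X_XXX_XXX_XXXX
_XXX_X_XXX_XXX_XXXX  (fixed point — unchanged through step 6)
position 2 holds X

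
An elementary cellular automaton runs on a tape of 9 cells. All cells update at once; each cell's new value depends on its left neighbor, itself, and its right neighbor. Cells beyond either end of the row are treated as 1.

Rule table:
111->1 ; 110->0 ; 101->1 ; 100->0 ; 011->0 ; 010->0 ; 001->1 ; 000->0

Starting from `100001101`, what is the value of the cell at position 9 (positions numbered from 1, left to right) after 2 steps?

1

000010010
000100101
position 9 holds 1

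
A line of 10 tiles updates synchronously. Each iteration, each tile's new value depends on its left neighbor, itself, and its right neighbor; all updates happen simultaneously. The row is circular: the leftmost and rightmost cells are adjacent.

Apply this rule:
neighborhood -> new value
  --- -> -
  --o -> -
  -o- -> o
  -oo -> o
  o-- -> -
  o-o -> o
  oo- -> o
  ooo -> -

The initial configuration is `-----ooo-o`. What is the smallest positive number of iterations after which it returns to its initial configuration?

-----o-ooo
-----ooo-o

2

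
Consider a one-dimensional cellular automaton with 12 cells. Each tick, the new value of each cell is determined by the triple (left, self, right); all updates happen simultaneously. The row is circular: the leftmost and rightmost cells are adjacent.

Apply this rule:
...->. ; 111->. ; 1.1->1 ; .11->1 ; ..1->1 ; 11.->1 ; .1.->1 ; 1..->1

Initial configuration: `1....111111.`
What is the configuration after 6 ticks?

tick 1: 11..11....11
tick 2: .111111..11.
tick 3: 11....111111
tick 4: .11..11.....
tick 5: 11111111....
tick 6: 1......11..1

1......11..1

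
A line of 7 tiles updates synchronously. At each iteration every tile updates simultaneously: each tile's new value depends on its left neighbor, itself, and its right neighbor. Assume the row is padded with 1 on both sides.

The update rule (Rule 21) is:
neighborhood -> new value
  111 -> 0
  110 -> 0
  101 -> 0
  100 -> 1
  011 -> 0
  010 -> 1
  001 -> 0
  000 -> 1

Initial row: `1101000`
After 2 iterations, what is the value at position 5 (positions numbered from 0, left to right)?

0001110
1100000
position 5 holds 0

0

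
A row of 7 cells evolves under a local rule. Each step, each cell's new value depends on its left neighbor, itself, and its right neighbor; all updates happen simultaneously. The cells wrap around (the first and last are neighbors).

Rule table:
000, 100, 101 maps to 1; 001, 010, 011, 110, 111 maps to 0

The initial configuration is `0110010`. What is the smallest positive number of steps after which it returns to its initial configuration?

0001001
1100100
0010010
1001001
0100100
0010011
1001000
0100110
0010001
1001100
0100010
0011001
1000100
0110010

14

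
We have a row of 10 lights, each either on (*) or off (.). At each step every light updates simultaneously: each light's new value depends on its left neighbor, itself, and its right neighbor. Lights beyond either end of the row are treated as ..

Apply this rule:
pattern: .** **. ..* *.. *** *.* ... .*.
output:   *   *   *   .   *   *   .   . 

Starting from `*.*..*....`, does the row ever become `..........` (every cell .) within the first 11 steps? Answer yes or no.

yes

.*..*.....
*..*......
..*.......
.*........
*.........
..........
all cells are . at step 6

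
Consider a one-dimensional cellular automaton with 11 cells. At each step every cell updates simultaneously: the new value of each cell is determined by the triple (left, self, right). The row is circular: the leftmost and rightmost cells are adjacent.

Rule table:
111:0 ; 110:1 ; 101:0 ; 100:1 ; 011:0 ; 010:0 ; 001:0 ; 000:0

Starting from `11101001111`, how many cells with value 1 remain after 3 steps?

2

00100100000
00010010000
00001001000
count of 1: 2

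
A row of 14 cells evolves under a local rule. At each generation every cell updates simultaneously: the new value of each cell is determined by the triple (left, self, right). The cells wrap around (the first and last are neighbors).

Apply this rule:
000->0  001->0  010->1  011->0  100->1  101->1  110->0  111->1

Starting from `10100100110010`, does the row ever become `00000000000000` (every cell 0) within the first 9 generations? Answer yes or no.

11110110001011
11101001001101
11011101100010
00101010010011
10111111011000
11011110100100
00101101110110
00110010101001
10001011111101
generation 9 is 10001011111101, still not uniform 0

no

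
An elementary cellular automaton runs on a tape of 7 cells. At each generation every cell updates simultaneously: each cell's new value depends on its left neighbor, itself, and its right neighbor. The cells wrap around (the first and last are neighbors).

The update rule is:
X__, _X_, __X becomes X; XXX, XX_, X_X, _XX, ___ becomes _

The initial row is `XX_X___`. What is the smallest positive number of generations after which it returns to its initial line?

7

___XX_X
X_X___X
__XX_X_
_X___XX
_XX_X__
X___XX_
XX_X___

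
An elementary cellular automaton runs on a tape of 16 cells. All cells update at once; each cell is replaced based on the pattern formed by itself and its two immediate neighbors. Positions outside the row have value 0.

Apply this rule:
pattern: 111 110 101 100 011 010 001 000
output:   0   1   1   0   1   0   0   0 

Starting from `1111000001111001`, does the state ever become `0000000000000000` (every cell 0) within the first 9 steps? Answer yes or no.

1001000001001000
0000000000000000
all cells are 0 at step 2

yes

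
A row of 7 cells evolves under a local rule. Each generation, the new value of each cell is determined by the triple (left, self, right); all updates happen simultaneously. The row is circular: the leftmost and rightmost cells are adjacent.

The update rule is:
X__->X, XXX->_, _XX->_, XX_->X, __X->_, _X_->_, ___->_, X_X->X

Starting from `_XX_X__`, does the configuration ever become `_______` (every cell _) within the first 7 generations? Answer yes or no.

__XX_X_
___XX_X
X___XX_
_X___XX
X_X___X
XX_X___
_XX_X__
generation 7 is _XX_X__, still not uniform _

no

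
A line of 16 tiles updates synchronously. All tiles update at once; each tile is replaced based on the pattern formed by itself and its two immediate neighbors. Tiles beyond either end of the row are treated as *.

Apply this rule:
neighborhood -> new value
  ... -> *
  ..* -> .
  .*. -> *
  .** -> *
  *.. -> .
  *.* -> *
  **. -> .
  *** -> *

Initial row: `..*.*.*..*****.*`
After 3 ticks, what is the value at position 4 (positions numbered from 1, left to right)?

*

tick 1: ..*****..****.**
tick 2: ..****...***.***
tick 3: ..***..*.**.****
position 4 holds *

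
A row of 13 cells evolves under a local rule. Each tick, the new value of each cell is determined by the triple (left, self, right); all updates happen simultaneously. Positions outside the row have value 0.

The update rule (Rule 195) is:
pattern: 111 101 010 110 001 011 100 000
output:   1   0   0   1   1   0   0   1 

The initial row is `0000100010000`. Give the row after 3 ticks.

1111001100111
0111010101011
1011000000001

1011000000001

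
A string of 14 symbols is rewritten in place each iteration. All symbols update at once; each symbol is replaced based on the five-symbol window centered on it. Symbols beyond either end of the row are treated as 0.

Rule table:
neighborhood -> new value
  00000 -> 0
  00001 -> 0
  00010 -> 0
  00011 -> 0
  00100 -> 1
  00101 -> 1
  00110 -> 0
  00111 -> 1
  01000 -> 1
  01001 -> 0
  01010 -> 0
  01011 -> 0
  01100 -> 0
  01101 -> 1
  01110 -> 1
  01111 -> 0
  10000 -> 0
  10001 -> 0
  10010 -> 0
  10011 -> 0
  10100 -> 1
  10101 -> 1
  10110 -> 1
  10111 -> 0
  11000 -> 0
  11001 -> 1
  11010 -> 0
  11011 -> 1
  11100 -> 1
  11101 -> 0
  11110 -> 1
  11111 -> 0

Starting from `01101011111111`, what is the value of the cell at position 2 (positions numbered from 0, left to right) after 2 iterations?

1

00101000000011
00101100000000
position 2 holds 1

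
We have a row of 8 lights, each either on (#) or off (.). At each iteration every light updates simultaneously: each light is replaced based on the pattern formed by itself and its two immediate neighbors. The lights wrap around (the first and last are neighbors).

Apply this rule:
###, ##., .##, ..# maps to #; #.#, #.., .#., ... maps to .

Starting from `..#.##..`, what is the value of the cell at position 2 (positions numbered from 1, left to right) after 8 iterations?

#

.#..##..
#..###..
..####.#
.#####..
######..
######.#
######.#  (fixed point — unchanged through iteration 8)
position 2 holds #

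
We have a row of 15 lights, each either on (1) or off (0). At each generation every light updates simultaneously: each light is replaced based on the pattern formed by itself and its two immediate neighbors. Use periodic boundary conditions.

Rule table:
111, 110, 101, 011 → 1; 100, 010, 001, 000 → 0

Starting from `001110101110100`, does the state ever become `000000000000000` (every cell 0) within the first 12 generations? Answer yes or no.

no

generation 1: 001111011111000
generation 2: 001111111111000
generation 3: 001111111111000  (fixed point — unchanged through generation 12)
generation 12 is 001111111111000, still not uniform 0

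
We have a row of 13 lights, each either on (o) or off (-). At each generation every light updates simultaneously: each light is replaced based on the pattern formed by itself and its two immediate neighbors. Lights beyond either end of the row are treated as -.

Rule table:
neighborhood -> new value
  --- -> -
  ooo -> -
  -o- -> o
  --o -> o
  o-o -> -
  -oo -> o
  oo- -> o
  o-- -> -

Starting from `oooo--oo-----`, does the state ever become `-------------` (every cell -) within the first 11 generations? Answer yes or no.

o--o-ooo-----
o-oo-o-o-----
o-oo-o-o-----  (fixed point — unchanged through generation 11)
generation 11 is o-oo-o-o-----, still not uniform -

no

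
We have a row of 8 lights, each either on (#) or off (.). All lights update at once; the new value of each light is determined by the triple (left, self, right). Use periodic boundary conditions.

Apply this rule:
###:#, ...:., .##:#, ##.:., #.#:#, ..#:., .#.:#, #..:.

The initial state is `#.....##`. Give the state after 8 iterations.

......##
......#.
......#.  (fixed point — unchanged through iteration 8)

......#.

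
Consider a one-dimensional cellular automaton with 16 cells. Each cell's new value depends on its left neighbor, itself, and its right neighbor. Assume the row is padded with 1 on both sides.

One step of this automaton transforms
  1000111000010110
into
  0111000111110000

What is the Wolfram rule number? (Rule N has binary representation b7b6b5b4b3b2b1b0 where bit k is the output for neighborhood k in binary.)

position 5: 111 → 0  (bit 7 = 0)
position 0: 110 → 0  (bit 6 = 0)
position 12: 101 → 0  (bit 5 = 0)
position 1: 100 → 1  (bit 4 = 1)
position 4: 011 → 0  (bit 3 = 0)
position 11: 010 → 1  (bit 2 = 1)
position 3: 001 → 1  (bit 1 = 1)
position 2: 000 → 1  (bit 0 = 1)
bits b7..b0 = 00010111 = 23

23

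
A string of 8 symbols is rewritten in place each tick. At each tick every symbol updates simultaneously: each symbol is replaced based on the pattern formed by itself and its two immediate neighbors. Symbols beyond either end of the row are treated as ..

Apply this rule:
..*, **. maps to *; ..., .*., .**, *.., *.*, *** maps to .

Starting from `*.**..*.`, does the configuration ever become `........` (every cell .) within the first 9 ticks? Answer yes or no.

yes

...*.*..
..*.....
.*......
*.......
........
all cells are . at tick 5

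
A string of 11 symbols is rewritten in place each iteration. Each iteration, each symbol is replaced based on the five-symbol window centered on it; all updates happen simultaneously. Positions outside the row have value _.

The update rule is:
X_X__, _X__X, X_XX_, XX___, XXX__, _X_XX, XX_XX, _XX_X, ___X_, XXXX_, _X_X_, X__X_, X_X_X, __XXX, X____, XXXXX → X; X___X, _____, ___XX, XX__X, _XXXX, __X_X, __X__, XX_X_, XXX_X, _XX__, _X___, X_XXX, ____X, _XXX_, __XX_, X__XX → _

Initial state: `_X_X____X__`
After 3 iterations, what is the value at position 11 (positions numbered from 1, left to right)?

X

X_XX_X_X__X
_XXX_XXXXX_
_X__X__XXXX
position 11 holds X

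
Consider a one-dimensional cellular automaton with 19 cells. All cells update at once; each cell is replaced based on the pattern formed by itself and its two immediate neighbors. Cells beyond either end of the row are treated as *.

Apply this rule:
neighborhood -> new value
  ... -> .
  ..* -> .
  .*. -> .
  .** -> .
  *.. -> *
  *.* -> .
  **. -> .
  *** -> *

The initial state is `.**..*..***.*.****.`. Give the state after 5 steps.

...*..*..*.....**..
*...*..*..*......*.
.*...*..*..*.......
..*...*..*..*......
*..*...*..*..*.....

*..*...*..*..*.....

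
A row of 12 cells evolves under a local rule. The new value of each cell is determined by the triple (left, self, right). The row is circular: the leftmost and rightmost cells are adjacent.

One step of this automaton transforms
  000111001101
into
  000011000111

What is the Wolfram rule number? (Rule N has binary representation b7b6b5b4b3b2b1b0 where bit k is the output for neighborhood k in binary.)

228

position 4: 111 → 1  (bit 7 = 1)
position 5: 110 → 1  (bit 6 = 1)
position 10: 101 → 1  (bit 5 = 1)
position 0: 100 → 0  (bit 4 = 0)
position 3: 011 → 0  (bit 3 = 0)
position 11: 010 → 1  (bit 2 = 1)
position 2: 001 → 0  (bit 1 = 0)
position 1: 000 → 0  (bit 0 = 0)
bits b7..b0 = 11100100 = 228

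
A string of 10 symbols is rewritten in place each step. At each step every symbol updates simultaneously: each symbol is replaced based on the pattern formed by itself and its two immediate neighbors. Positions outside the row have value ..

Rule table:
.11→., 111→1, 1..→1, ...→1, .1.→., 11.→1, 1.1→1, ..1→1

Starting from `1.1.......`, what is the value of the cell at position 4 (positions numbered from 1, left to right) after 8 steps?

.

step 1: .1.1111111
step 2: 1.1.111111
step 3: .1.1.11111
step 4: 1.1.1.1111
step 5: .1.1.1.111
step 6: 1.1.1.1.11
step 7: .1.1.1.1.1
step 8: 1.1.1.1.1.
position 4 holds .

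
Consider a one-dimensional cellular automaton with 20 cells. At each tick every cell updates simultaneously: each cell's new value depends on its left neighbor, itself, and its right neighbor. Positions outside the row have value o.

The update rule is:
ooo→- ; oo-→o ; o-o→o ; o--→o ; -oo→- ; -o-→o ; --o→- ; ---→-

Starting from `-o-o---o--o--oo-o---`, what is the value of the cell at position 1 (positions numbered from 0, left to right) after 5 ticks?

o

ooooo--oo-oo--oooo--
----oo--oo-oo----oo-
o----oo--oo-oo----oo
oo----oo--oo-oo-----
-oo----oo--oo-oo----
position 1 holds o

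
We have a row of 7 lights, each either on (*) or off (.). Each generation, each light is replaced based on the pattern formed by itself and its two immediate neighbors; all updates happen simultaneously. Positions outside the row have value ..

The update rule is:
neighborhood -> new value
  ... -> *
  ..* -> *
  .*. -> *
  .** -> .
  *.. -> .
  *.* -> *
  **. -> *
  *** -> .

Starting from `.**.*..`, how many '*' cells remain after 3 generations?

3

*.***.*
**..***
.*.*..*
count of *: 3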